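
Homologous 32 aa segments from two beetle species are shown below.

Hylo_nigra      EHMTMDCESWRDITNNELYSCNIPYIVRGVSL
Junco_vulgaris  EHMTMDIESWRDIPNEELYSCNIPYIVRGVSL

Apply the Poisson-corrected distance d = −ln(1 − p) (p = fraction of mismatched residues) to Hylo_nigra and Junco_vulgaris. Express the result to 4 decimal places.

0.0984

Mismatches occur at site 7 (C→I), site 14 (T→P), site 16 (N→E).
p = 3/32 = 0.093750.
d = −ln(1 − 0.093750) = −ln(0.906250) = 0.0984.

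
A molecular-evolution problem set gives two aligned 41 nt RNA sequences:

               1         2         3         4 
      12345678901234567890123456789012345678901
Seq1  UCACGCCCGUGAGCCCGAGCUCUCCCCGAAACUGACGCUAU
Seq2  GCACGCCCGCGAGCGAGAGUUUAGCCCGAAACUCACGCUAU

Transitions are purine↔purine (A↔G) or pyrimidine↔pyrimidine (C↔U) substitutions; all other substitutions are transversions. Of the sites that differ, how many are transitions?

Differing sites — 1:U/G (Tv); 10:U/C (Ti); 15:C/G (Tv); 16:C/A (Tv); 20:C/U (Ti); 22:C/U (Ti); 23:U/A (Tv); 24:C/G (Tv); 34:G/C (Tv).
Of the 9 differences, 3 transitions and 6 transversions, so the answer is 3.

3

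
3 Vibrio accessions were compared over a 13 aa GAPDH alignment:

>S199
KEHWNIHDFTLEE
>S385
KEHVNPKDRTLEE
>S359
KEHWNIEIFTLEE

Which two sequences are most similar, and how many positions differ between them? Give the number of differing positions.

2

Pairwise Hamming distances:
  S199 vs S385: 4
  S199 vs S359: 2
  S385 vs S359: 5
The smallest is 2, between S199 and S359.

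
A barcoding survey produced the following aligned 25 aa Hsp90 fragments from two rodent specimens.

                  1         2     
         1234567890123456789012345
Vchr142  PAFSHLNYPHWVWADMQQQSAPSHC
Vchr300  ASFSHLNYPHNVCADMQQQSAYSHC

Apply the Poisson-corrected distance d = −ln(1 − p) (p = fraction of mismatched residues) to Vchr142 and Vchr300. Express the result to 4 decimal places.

0.2231

Mismatches occur at site 1 (P/A), site 2 (A/S), site 11 (W/N), site 13 (W/C), site 22 (P/Y).
p = 5/25 = 0.200000.
d = −ln(1 − 0.200000) = −ln(0.800000) = 0.2231.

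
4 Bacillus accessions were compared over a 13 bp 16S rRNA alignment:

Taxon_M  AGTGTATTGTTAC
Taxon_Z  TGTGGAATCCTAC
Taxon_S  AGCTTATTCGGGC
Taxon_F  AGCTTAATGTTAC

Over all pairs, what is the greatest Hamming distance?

8

Pairwise Hamming distances:
  Taxon_M vs Taxon_Z: 5
  Taxon_M vs Taxon_S: 6
  Taxon_M vs Taxon_F: 3
  Taxon_Z vs Taxon_S: 8
  Taxon_Z vs Taxon_F: 6
  Taxon_S vs Taxon_F: 5
The largest is 8, between Taxon_Z and Taxon_S.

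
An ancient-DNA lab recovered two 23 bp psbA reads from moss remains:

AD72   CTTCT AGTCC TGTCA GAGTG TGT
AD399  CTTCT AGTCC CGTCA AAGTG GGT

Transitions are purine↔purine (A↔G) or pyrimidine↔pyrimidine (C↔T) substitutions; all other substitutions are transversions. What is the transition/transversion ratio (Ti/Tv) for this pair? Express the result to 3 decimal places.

Mismatches occur at site 11 (T/C, transition), site 16 (G/A, transition), site 21 (T/G, transversion).
Of the 3 differences, 2 transitions and 1 transversion, so Ti/Tv = 2/1 = 2.000.

2.000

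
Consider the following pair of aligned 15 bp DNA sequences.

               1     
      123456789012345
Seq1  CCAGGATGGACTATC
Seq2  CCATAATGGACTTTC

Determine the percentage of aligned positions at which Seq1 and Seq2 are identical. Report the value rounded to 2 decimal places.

80.00%

Mismatches occur at site 4 (G↔T), site 5 (G↔A), site 13 (A↔T).
12 of the 15 sites match, so the percent identity is 12/15 × 100 = 80.00%.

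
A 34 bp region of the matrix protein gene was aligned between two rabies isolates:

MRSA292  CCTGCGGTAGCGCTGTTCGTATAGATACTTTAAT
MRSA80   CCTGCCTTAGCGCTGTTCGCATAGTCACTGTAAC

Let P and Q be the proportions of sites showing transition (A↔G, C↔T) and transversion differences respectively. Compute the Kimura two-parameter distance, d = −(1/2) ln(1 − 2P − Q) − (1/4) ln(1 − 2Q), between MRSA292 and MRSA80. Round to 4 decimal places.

Differing sites — 6:G/C (Tv); 7:G/T (Tv); 20:T/C (Ti); 25:A/T (Tv); 26:T/C (Ti); 30:T/G (Tv); 34:T/C (Ti).
Of the 7 differences, 3 transitions and 4 transversions over 34 sites: P = 3/34 = 0.088235, Q = 4/34 = 0.117647.
d = −0.5·ln(0.705883) − 0.25·ln(0.764706) = −0.5·(-0.348306) − 0.25·(-0.268264) = 0.2412.

0.2412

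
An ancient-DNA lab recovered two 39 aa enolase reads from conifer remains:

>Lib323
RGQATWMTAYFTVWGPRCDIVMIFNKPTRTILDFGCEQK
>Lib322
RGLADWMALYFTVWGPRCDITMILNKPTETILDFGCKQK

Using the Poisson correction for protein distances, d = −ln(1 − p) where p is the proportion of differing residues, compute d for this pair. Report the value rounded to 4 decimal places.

Differing sites — 3:Q/L; 5:T/D; 8:T/A; 9:A/L; 21:V/T; 24:F/L; 29:R/E; 37:E/K.
p = 8/39 = 0.205128.
d = −ln(1 − 0.205128) = −ln(0.794872) = 0.2296.

0.2296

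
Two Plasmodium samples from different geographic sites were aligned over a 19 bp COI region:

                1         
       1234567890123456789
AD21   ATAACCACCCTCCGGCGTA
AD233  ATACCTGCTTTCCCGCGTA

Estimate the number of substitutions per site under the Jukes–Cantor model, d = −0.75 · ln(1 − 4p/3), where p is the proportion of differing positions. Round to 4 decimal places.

0.4099

The sequences differ at positions 4 (A/C), 6 (C/T), 7 (A/G), 9 (C/T), 10 (C/T), 14 (G/C).
p = 6/19 = 0.315789.
d = −0.75 · ln(1 − (4/3)·0.315789) = −0.75 · ln(0.578948) = −0.75 · (-0.546543) = 0.4099.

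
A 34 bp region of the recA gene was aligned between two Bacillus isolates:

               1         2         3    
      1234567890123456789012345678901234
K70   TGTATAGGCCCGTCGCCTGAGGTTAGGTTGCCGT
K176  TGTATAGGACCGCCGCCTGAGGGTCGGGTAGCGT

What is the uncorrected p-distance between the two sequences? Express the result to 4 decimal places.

0.2059

Mismatches occur at site 9 (C↔A), site 13 (T↔C), site 23 (T↔G), site 25 (A↔C), site 28 (T↔G), site 30 (G↔A), site 31 (C↔G).
There are 7 differences over 34 sites, so p = 7/34 = 0.2059.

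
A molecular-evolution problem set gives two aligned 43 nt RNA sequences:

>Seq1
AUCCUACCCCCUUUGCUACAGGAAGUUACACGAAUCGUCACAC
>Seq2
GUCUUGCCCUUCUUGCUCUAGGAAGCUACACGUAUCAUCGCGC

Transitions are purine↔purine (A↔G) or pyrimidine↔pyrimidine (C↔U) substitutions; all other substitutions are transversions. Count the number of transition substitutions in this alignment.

Differing sites — 1:A/G (Ti); 4:C/U (Ti); 6:A/G (Ti); 10:C/U (Ti); 11:C/U (Ti); 12:U/C (Ti); 18:A/C (Tv); 19:C/U (Ti); 26:U/C (Ti); 33:A/U (Tv); 37:G/A (Ti); 40:A/G (Ti); 42:A/G (Ti).
Of the 13 differences, 11 transitions and 2 transversions, so the answer is 11.

11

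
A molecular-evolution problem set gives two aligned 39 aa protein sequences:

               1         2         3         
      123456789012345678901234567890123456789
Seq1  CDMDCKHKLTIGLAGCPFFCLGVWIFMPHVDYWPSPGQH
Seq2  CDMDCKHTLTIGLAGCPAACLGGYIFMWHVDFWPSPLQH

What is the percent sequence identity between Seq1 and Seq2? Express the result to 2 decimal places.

79.49%

The sequences differ at positions 8 (K/T), 18 (F/A), 19 (F/A), 23 (V/G), 24 (W/Y), 28 (P/W), 32 (Y/F), 37 (G/L).
31 of the 39 sites match, so the percent identity is 31/39 × 100 = 79.49%.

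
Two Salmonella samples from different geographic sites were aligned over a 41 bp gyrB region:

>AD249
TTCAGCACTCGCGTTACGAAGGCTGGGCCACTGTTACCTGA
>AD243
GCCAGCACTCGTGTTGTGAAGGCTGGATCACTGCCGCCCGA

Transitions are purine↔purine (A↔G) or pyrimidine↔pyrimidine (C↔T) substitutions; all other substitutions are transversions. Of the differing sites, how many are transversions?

1

Differing sites — 1:T/G (Tv); 2:T/C (Ti); 12:C/T (Ti); 16:A/G (Ti); 17:C/T (Ti); 27:G/A (Ti); 28:C/T (Ti); 34:T/C (Ti); 35:T/C (Ti); 36:A/G (Ti); 39:T/C (Ti).
Of the 11 differences, 10 transitions and 1 transversion, so the answer is 1.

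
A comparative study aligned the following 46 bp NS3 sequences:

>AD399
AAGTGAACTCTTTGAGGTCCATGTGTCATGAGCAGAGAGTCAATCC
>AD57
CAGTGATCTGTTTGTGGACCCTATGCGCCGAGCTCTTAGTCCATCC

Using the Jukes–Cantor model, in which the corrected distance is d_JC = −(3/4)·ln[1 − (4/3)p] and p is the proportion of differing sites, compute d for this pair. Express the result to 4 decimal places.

The sequences differ at positions 1 (A/C), 7 (A/T), 10 (C/G), 15 (A/T), 18 (T/A), 21 (A/C), 23 (G/A), 26 (T/C), 27 (C/G), 28 (A/C), 29 (T/C), 34 (A/T), 35 (G/C), 36 (A/T), 37 (G/T), 42 (A/C).
p = 16/46 = 0.347826.
d = −0.75 · ln(1 − (4/3)·0.347826) = −0.75 · ln(0.536232) = −0.75 · (-0.623188) = 0.4674.

0.4674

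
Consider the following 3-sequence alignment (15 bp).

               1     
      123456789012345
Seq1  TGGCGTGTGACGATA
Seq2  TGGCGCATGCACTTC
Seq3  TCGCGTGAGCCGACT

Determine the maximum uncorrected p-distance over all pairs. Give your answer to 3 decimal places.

0.600

Pairwise Hamming distances:
  Seq1 vs Seq2: 7
  Seq1 vs Seq3: 5
  Seq2 vs Seq3: 9
The largest is 9 mismatches, between Seq2 and Seq3; p = 9/15 = 0.600.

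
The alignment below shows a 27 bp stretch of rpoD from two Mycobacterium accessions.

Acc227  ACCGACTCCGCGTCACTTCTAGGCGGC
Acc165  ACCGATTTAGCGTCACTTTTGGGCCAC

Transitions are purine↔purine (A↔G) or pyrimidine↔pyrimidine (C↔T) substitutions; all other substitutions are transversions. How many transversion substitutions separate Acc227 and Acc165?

2

Differing sites — 6:C/T (Ti); 8:C/T (Ti); 9:C/A (Tv); 19:C/T (Ti); 21:A/G (Ti); 25:G/C (Tv); 26:G/A (Ti).
Of the 7 differences, 5 transitions and 2 transversions, so the answer is 2.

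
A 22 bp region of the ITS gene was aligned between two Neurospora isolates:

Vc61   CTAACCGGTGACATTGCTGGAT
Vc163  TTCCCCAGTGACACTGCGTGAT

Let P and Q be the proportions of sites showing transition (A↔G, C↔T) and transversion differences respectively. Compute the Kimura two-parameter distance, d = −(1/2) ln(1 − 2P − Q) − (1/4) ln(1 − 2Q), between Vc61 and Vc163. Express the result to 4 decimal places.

Differing sites — 1:C/T (Ti); 3:A/C (Tv); 4:A/C (Tv); 7:G/A (Ti); 14:T/C (Ti); 18:T/G (Tv); 19:G/T (Tv).
Of the 7 differences, 3 transitions and 4 transversions over 22 sites: P = 3/22 = 0.136364, Q = 4/22 = 0.181818.
d = −0.5·ln(0.545454) − 0.25·ln(0.636364) = −0.5·(-0.606137) − 0.25·(-0.451985) = 0.4161.

0.4161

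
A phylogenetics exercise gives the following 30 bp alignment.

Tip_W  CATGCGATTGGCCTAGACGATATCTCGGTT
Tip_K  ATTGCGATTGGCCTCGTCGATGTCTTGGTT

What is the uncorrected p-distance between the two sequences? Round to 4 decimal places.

0.2000

The sequences differ at positions 1 (C/A), 2 (A/T), 15 (A/C), 17 (A/T), 22 (A/G), 26 (C/T).
There are 6 differences over 30 sites, so p = 6/30 = 0.2000.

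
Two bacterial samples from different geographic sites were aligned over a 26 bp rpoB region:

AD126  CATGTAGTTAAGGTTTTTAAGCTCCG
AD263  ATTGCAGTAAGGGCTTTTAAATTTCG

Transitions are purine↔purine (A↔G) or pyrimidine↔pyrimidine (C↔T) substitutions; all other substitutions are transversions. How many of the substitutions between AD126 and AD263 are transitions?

6

Mismatches occur at site 1 (C↔A, transversion), site 2 (A↔T, transversion), site 5 (T↔C, transition), site 9 (T↔A, transversion), site 11 (A↔G, transition), site 14 (T↔C, transition), site 21 (G↔A, transition), site 22 (C↔T, transition), site 24 (C↔T, transition).
Of the 9 differences, 6 transitions and 3 transversions, so the answer is 6.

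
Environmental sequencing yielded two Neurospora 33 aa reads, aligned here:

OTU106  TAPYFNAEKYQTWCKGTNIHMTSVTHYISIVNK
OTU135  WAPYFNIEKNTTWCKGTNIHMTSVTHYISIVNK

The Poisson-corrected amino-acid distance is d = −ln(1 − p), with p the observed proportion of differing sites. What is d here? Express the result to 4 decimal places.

Mismatches occur at site 1 (T↔W), site 7 (A↔I), site 10 (Y↔N), site 11 (Q↔T).
p = 4/33 = 0.121212.
d = −ln(1 − 0.121212) = −ln(0.878788) = 0.1292.

0.1292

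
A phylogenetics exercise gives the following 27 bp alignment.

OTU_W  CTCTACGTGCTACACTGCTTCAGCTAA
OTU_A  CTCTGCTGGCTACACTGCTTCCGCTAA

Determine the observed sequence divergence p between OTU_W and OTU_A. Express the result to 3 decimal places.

The sequences differ at positions 5 (A/G), 7 (G/T), 8 (T/G), 22 (A/C).
There are 4 differences over 27 sites, so p = 4/27 = 0.148.

0.148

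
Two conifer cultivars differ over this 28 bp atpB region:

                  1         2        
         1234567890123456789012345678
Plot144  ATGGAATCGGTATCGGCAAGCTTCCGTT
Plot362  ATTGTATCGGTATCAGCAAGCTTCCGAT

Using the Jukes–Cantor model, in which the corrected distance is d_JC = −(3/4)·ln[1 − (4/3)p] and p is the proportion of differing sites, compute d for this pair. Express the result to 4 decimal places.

Differing sites — 3:G/T; 5:A/T; 15:G/A; 27:T/A.
p = 4/28 = 0.142857.
d = −0.75 · ln(1 − (4/3)·0.142857) = −0.75 · ln(0.809524) = −0.75 · (-0.211309) = 0.1585.

0.1585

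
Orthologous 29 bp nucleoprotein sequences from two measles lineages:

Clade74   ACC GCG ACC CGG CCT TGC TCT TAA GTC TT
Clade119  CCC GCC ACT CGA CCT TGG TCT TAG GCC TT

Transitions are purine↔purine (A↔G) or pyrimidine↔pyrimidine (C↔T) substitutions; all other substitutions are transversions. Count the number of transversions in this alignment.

3

Mismatches occur at site 1 (A↔C, transversion), site 6 (G↔C, transversion), site 9 (C↔T, transition), site 12 (G↔A, transition), site 18 (C↔G, transversion), site 24 (A↔G, transition), site 26 (T↔C, transition).
Of the 7 differences, 4 transitions and 3 transversions, so the answer is 3.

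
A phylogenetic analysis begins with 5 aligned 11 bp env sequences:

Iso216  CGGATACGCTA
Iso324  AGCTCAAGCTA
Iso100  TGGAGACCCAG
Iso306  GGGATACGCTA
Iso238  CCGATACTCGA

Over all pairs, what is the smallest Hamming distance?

1

Pairwise Hamming distances:
  Iso216 vs Iso324: 5
  Iso216 vs Iso100: 5
  Iso216 vs Iso306: 1
  Iso216 vs Iso238: 3
  Iso324 vs Iso100: 8
  Iso324 vs Iso306: 5
  Iso324 vs Iso238: 8
  Iso100 vs Iso306: 5
  Iso100 vs Iso238: 6
  Iso306 vs Iso238: 4
The smallest is 1, between Iso216 and Iso306.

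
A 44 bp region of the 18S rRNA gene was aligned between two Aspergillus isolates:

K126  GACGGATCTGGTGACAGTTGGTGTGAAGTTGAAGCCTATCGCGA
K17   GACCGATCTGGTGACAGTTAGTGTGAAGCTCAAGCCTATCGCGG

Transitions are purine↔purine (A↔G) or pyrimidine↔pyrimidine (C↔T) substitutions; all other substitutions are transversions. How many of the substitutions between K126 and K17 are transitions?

Differing sites — 4:G/C (Tv); 20:G/A (Ti); 29:T/C (Ti); 31:G/C (Tv); 44:A/G (Ti).
Of the 5 differences, 3 transitions and 2 transversions, so the answer is 3.

3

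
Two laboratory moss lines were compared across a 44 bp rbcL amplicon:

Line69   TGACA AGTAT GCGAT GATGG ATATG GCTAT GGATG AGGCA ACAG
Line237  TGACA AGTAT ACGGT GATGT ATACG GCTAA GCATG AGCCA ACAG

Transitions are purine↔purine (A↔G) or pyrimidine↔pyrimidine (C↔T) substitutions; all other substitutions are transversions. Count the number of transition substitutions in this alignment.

The sequences differ at positions 11 (G/A, transition), 14 (A/G, transition), 20 (G/T, transversion), 24 (T/C, transition), 30 (T/A, transversion), 32 (G/C, transversion), 38 (G/C, transversion).
Of the 7 differences, 3 transitions and 4 transversions, so the answer is 3.

3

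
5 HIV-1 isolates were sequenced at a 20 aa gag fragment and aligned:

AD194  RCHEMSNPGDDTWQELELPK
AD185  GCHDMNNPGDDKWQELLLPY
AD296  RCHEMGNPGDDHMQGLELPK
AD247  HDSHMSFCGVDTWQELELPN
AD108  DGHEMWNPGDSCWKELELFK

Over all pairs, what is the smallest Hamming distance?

Pairwise Hamming distances:
  AD194 vs AD185: 6
  AD194 vs AD296: 4
  AD194 vs AD247: 8
  AD194 vs AD108: 7
  AD185 vs AD296: 8
  AD185 vs AD247: 11
  AD185 vs AD108: 10
  AD296 vs AD247: 12
  AD296 vs AD108: 9
  AD247 vs AD108: 13
The smallest is 4, between AD194 and AD296.

4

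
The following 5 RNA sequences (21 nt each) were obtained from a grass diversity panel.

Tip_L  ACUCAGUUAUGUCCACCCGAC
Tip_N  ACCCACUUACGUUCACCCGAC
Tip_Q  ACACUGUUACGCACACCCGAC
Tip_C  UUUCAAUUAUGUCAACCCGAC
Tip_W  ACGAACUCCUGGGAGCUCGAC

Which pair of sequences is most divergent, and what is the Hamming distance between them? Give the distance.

12

Pairwise Hamming distances:
  Tip_L vs Tip_N: 4
  Tip_L vs Tip_Q: 5
  Tip_L vs Tip_C: 4
  Tip_L vs Tip_W: 10
  Tip_N vs Tip_Q: 5
  Tip_N vs Tip_C: 7
  Tip_N vs Tip_W: 10
  Tip_Q vs Tip_C: 9
  Tip_Q vs Tip_W: 12
  Tip_C vs Tip_W: 11
The largest is 12, between Tip_Q and Tip_W.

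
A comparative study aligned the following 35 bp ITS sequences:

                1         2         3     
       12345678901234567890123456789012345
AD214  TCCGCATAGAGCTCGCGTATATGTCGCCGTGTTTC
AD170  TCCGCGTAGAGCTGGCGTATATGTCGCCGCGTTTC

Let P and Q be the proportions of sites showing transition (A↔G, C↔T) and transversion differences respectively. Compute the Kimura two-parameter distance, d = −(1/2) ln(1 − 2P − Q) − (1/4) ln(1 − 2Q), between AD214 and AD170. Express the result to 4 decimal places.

0.0918

Differing sites — 6:A/G (Ti); 14:C/G (Tv); 30:T/C (Ti).
Of the 3 differences, 2 transitions and 1 transversion over 35 sites: P = 2/35 = 0.057143, Q = 1/35 = 0.028571.
d = −0.5·ln(0.857143) − 0.25·ln(0.942858) = −0.5·(-0.154151) − 0.25·(-0.058840) = 0.0918.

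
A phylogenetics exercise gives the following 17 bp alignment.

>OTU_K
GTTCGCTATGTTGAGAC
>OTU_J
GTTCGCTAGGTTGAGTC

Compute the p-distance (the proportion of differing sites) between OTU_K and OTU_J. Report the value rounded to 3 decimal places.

0.118

Mismatches occur at site 9 (T/G), site 16 (A/T).
There are 2 differences over 17 sites, so p = 2/17 = 0.118.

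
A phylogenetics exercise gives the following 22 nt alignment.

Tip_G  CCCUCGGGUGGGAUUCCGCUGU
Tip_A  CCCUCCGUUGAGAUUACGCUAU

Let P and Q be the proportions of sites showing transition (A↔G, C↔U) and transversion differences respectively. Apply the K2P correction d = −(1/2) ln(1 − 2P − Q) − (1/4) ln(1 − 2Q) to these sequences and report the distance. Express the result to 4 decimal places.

Mismatches occur at site 6 (G→C, transversion), site 8 (G→U, transversion), site 11 (G→A, transition), site 16 (C→A, transversion), site 21 (G→A, transition).
Of the 5 differences, 2 transitions and 3 transversions over 22 sites: P = 2/22 = 0.090909, Q = 3/22 = 0.136364.
d = −0.5·ln(0.681818) − 0.25·ln(0.727272) = −0.5·(-0.382993) − 0.25·(-0.318455) = 0.2711.

0.2711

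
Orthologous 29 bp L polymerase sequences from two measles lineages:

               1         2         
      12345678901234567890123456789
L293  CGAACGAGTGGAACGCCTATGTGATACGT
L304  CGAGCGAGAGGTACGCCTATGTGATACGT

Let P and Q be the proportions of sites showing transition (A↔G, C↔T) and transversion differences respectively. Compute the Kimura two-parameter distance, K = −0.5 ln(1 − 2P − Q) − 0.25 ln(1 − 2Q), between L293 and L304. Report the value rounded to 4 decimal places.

The sequences differ at positions 4 (A/G, transition), 9 (T/A, transversion), 12 (A/T, transversion).
Of the 3 differences, 1 transition and 2 transversions over 29 sites: P = 1/29 = 0.034483, Q = 2/29 = 0.068966.
d = −0.5·ln(0.862068) − 0.25·ln(0.862068) = −0.5·(-0.148421) − 0.25·(-0.148421) = 0.1113.

0.1113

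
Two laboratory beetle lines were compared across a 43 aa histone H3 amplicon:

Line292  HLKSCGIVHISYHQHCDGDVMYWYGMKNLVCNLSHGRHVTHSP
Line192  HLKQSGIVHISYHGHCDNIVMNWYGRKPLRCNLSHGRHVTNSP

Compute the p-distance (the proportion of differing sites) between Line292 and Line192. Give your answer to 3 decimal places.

0.233

Mismatches occur at site 4 (S↔Q), site 5 (C↔S), site 14 (Q↔G), site 18 (G↔N), site 19 (D↔I), site 22 (Y↔N), site 26 (M↔R), site 28 (N↔P), site 30 (V↔R), site 41 (H↔N).
There are 10 differences over 43 sites, so p = 10/43 = 0.233.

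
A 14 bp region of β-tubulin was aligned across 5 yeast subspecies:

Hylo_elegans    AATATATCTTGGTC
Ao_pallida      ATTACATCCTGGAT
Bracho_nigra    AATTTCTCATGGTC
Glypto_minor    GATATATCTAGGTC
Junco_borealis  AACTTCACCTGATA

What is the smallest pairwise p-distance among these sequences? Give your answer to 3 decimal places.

0.143

Pairwise Hamming distances:
  Hylo_elegans vs Ao_pallida: 5
  Hylo_elegans vs Bracho_nigra: 3
  Hylo_elegans vs Glypto_minor: 2
  Hylo_elegans vs Junco_borealis: 7
  Ao_pallida vs Bracho_nigra: 7
  Ao_pallida vs Glypto_minor: 7
  Ao_pallida vs Junco_borealis: 9
  Bracho_nigra vs Glypto_minor: 5
  Bracho_nigra vs Junco_borealis: 5
  Glypto_minor vs Junco_borealis: 9
The smallest is 2 mismatches, between Hylo_elegans and Glypto_minor; p = 2/14 = 0.143.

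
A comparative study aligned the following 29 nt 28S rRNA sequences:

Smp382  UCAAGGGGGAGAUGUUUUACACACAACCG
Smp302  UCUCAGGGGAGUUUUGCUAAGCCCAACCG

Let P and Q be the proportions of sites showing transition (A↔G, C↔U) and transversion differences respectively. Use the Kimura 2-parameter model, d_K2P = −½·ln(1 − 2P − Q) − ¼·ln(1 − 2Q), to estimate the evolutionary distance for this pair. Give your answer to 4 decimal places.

0.4622

Differing sites — 3:A/U (Tv); 4:A/C (Tv); 5:G/A (Ti); 12:A/U (Tv); 14:G/U (Tv); 16:U/G (Tv); 17:U/C (Ti); 20:C/A (Tv); 21:A/G (Ti); 23:A/C (Tv).
Of the 10 differences, 3 transitions and 7 transversions over 29 sites: P = 3/29 = 0.103448, Q = 7/29 = 0.241379.
d = −0.5·ln(0.551725) − 0.25·ln(0.517242) = −0.5·(-0.594706) − 0.25·(-0.659244) = 0.4622.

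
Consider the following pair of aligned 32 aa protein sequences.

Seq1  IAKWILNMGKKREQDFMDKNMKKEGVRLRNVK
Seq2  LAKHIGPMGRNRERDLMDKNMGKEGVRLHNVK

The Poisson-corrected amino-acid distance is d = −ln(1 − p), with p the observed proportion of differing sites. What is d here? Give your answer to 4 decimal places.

0.3747

Mismatches occur at site 1 (I→L), site 4 (W→H), site 6 (L→G), site 7 (N→P), site 10 (K→R), site 11 (K→N), site 14 (Q→R), site 16 (F→L), site 22 (K→G), site 29 (R→H).
p = 10/32 = 0.312500.
d = −ln(1 − 0.312500) = −ln(0.687500) = 0.3747.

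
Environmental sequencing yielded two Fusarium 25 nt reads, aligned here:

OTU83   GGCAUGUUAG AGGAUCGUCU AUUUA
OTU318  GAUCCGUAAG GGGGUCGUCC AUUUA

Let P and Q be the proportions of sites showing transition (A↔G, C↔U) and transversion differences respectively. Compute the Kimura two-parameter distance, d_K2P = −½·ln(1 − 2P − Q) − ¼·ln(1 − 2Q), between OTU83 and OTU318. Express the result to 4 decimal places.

Differing sites — 2:G/A (Ti); 3:C/U (Ti); 4:A/C (Tv); 5:U/C (Ti); 8:U/A (Tv); 11:A/G (Ti); 14:A/G (Ti); 20:U/C (Ti).
Of the 8 differences, 6 transitions and 2 transversions over 25 sites: P = 6/25 = 0.240000, Q = 2/25 = 0.080000.
d = −0.5·ln(0.440000) − 0.25·ln(0.840000) = −0.5·(-0.820981) − 0.25·(-0.174353) = 0.4541.

0.4541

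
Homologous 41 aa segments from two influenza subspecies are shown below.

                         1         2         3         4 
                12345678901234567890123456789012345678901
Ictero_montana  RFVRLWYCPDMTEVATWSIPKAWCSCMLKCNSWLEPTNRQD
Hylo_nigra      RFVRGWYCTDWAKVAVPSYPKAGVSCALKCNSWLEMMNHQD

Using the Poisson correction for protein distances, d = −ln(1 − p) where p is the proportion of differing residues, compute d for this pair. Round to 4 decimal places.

0.4177

Differing sites — 5:L/G; 9:P/T; 11:M/W; 12:T/A; 13:E/K; 16:T/V; 17:W/P; 19:I/Y; 23:W/G; 24:C/V; 27:M/A; 36:P/M; 37:T/M; 39:R/H.
p = 14/41 = 0.341463.
d = −ln(1 − 0.341463) = −ln(0.658537) = 0.4177.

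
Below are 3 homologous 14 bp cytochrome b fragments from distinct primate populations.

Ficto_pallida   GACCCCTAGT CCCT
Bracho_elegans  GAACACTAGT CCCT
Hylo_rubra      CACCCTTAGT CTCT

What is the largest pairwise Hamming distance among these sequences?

5

Pairwise Hamming distances:
  Ficto_pallida vs Bracho_elegans: 2
  Ficto_pallida vs Hylo_rubra: 3
  Bracho_elegans vs Hylo_rubra: 5
The largest is 5, between Bracho_elegans and Hylo_rubra.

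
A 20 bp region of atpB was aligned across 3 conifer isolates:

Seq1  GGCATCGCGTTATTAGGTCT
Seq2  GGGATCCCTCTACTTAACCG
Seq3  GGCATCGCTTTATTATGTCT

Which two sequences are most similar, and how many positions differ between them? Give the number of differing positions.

Pairwise Hamming distances:
  Seq1 vs Seq2: 10
  Seq1 vs Seq3: 2
  Seq2 vs Seq3: 9
The smallest is 2, between Seq1 and Seq3.

2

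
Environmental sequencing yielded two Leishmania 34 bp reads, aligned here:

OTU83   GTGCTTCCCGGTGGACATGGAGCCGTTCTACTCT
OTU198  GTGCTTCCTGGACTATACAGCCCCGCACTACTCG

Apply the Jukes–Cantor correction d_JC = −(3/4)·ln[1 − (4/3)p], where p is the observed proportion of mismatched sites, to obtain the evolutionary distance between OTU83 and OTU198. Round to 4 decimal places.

The sequences differ at positions 9 (C/T), 12 (T/A), 13 (G/C), 14 (G/T), 16 (C/T), 18 (T/C), 19 (G/A), 21 (A/C), 22 (G/C), 26 (T/C), 27 (T/A), 34 (T/G).
p = 12/34 = 0.352941.
d = −0.75 · ln(1 − (4/3)·0.352941) = −0.75 · ln(0.529412) = −0.75 · (-0.635988) = 0.4770.

0.4770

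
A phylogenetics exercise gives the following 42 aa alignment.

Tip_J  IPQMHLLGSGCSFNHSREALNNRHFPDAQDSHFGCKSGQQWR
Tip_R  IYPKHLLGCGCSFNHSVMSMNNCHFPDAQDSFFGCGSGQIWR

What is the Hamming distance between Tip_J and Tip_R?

Mismatches occur at site 2 (P/Y), site 3 (Q/P), site 4 (M/K), site 9 (S/C), site 17 (R/V), site 18 (E/M), site 19 (A/S), site 20 (L/M), site 23 (R/C), site 32 (H/F), site 36 (K/G), site 40 (Q/I).
That gives 12 mismatches out of 42 aligned sites, so the Hamming distance is 12.

12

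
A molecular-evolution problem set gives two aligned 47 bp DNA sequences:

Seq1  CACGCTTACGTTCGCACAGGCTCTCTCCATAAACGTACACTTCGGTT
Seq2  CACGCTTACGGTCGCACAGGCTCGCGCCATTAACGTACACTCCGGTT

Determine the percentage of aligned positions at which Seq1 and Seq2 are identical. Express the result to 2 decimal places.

89.36%

Differing sites — 11:T/G; 24:T/G; 26:T/G; 31:A/T; 42:T/C.
42 of the 47 sites match, so the percent identity is 42/47 × 100 = 89.36%.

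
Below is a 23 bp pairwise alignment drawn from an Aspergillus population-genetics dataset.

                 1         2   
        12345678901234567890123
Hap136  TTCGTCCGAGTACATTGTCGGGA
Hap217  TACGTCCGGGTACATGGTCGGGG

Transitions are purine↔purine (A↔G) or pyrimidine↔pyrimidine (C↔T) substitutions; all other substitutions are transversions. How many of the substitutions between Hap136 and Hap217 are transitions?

2

The sequences differ at positions 2 (T/A, transversion), 9 (A/G, transition), 16 (T/G, transversion), 23 (A/G, transition).
Of the 4 differences, 2 transitions and 2 transversions, so the answer is 2.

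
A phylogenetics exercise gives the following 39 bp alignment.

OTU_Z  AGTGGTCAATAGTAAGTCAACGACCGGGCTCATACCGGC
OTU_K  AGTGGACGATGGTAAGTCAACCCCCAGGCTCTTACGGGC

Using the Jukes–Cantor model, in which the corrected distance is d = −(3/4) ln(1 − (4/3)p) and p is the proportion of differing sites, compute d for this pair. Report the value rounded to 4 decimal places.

Differing sites — 6:T/A; 8:A/G; 11:A/G; 22:G/C; 23:A/C; 26:G/A; 32:A/T; 36:C/G.
p = 8/39 = 0.205128.
d = −0.75 · ln(1 − (4/3)·0.205128) = −0.75 · ln(0.726496) = −0.75 · (-0.319522) = 0.2396.

0.2396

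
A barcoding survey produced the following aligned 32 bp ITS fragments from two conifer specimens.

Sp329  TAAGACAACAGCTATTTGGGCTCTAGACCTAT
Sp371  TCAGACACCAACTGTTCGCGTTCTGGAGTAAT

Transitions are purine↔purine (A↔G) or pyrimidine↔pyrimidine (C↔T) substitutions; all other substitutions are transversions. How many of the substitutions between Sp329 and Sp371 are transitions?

6

Mismatches occur at site 2 (A/C, transversion), site 8 (A/C, transversion), site 11 (G/A, transition), site 14 (A/G, transition), site 17 (T/C, transition), site 19 (G/C, transversion), site 21 (C/T, transition), site 25 (A/G, transition), site 28 (C/G, transversion), site 29 (C/T, transition), site 30 (T/A, transversion).
Of the 11 differences, 6 transitions and 5 transversions, so the answer is 6.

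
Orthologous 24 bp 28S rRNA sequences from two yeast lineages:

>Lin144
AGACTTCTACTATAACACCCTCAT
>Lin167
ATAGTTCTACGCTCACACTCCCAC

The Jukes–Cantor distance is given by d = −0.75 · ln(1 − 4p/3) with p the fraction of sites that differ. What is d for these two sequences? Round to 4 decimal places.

0.4408

Differing sites — 2:G/T; 4:C/G; 11:T/G; 12:A/C; 14:A/C; 19:C/T; 21:T/C; 24:T/C.
p = 8/24 = 0.333333.
d = −0.75 · ln(1 − (4/3)·0.333333) = −0.75 · ln(0.555556) = −0.75 · (-0.587786) = 0.4408.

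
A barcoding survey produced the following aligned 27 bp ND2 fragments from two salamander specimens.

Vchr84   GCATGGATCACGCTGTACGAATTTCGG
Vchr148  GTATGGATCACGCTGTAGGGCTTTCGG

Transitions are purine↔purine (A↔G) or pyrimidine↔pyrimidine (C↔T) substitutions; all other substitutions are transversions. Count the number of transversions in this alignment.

2

Mismatches occur at site 2 (C/T, transition), site 18 (C/G, transversion), site 20 (A/G, transition), site 21 (A/C, transversion).
Of the 4 differences, 2 transitions and 2 transversions, so the answer is 2.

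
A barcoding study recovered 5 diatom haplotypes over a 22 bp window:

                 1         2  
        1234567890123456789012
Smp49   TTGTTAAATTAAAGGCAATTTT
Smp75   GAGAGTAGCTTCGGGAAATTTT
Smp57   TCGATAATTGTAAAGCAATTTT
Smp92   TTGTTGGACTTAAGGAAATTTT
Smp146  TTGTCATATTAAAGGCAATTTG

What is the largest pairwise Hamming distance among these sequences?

13

Pairwise Hamming distances:
  Smp49 vs Smp75: 11
  Smp49 vs Smp57: 6
  Smp49 vs Smp92: 5
  Smp49 vs Smp146: 3
  Smp75 vs Smp57: 11
  Smp75 vs Smp92: 9
  Smp75 vs Smp146: 13
  Smp57 vs Smp92: 9
  Smp57 vs Smp146: 9
  Smp92 vs Smp146: 7
The largest is 13, between Smp75 and Smp146.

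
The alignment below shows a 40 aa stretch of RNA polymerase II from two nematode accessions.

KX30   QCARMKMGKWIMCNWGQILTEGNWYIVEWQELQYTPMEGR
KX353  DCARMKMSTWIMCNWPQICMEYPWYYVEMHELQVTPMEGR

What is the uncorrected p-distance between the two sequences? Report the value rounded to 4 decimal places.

Differing sites — 1:Q/D; 8:G/S; 9:K/T; 16:G/P; 19:L/C; 20:T/M; 22:G/Y; 23:N/P; 26:I/Y; 29:W/M; 30:Q/H; 34:Y/V.
There are 12 differences over 40 sites, so p = 12/40 = 0.3000.

0.3000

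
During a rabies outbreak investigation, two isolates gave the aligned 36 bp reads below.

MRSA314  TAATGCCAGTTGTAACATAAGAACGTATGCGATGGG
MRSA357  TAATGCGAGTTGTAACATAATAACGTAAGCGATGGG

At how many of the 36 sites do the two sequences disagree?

3

The sequences differ at positions 7 (C/G), 21 (G/T), 28 (T/A).
That gives 3 mismatches out of 36 aligned sites, so the Hamming distance is 3.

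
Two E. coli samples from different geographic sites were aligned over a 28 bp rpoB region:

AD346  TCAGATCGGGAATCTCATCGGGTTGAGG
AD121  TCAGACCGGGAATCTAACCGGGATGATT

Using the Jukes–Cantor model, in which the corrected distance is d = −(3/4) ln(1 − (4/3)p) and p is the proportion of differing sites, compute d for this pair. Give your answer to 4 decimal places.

Mismatches occur at site 6 (T→C), site 16 (C→A), site 18 (T→C), site 23 (T→A), site 27 (G→T), site 28 (G→T).
p = 6/28 = 0.214286.
d = −0.75 · ln(1 − (4/3)·0.214286) = −0.75 · ln(0.714285) = −0.75 · (-0.336473) = 0.2524.

0.2524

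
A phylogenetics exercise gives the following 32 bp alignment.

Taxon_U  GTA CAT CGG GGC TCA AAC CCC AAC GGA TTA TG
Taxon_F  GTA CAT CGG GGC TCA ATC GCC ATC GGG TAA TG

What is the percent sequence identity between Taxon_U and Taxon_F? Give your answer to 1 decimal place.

Differing sites — 17:A/T; 19:C/G; 23:A/T; 27:A/G; 29:T/A.
27 of the 32 sites match, so the percent identity is 27/32 × 100 = 84.4%.

84.4%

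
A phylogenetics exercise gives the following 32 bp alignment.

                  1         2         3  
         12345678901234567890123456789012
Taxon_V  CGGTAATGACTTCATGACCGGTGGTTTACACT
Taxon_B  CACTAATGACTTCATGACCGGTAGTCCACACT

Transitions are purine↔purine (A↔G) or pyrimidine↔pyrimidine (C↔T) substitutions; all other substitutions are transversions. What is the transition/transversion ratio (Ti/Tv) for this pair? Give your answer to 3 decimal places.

The sequences differ at positions 2 (G/A, transition), 3 (G/C, transversion), 23 (G/A, transition), 26 (T/C, transition), 27 (T/C, transition).
Of the 5 differences, 4 transitions and 1 transversion, so Ti/Tv = 4/1 = 4.000.

4.000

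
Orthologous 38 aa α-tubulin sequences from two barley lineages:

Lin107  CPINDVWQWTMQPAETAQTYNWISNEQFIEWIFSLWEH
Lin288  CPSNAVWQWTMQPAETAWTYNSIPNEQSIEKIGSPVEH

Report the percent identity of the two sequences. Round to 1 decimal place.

73.7%

Mismatches occur at site 3 (I↔S), site 5 (D↔A), site 18 (Q↔W), site 22 (W↔S), site 24 (S↔P), site 28 (F↔S), site 31 (W↔K), site 33 (F↔G), site 35 (L↔P), site 36 (W↔V).
28 of the 38 sites match, so the percent identity is 28/38 × 100 = 73.7%.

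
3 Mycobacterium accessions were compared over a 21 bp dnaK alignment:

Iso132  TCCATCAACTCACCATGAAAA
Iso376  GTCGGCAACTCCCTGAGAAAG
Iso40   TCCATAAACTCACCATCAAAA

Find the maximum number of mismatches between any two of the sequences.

11

Pairwise Hamming distances:
  Iso132 vs Iso376: 9
  Iso132 vs Iso40: 2
  Iso376 vs Iso40: 11
The largest is 11, between Iso376 and Iso40.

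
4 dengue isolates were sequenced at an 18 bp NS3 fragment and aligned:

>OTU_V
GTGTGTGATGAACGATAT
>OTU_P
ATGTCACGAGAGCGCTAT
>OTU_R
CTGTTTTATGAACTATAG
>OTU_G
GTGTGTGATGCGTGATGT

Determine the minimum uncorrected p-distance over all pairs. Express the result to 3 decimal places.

Pairwise Hamming distances:
  OTU_V vs OTU_P: 8
  OTU_V vs OTU_R: 5
  OTU_V vs OTU_G: 4
  OTU_P vs OTU_R: 10
  OTU_P vs OTU_G: 10
  OTU_R vs OTU_G: 9
The smallest is 4 mismatches, between OTU_V and OTU_G; p = 4/18 = 0.222.

0.222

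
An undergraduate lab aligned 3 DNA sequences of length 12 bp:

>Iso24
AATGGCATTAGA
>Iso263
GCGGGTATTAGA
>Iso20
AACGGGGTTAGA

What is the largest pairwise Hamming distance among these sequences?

Pairwise Hamming distances:
  Iso24 vs Iso263: 4
  Iso24 vs Iso20: 3
  Iso263 vs Iso20: 5
The largest is 5, between Iso263 and Iso20.

5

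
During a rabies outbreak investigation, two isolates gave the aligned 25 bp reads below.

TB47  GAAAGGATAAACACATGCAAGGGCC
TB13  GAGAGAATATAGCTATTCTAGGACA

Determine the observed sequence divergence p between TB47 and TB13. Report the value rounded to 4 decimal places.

0.4000

Mismatches occur at site 3 (A→G), site 6 (G→A), site 10 (A→T), site 12 (C→G), site 13 (A→C), site 14 (C→T), site 17 (G→T), site 19 (A→T), site 23 (G→A), site 25 (C→A).
There are 10 differences over 25 sites, so p = 10/25 = 0.4000.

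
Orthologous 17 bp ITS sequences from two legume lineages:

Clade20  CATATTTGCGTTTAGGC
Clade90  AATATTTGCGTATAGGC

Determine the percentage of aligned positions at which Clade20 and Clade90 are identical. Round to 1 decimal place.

The sequences differ at positions 1 (C/A), 12 (T/A).
15 of the 17 sites match, so the percent identity is 15/17 × 100 = 88.2%.

88.2%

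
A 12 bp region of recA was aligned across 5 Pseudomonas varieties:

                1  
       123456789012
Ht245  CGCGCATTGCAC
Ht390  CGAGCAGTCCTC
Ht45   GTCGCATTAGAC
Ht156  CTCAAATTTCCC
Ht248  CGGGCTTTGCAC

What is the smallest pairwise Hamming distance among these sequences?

Pairwise Hamming distances:
  Ht245 vs Ht390: 4
  Ht245 vs Ht45: 4
  Ht245 vs Ht156: 5
  Ht245 vs Ht248: 2
  Ht390 vs Ht45: 7
  Ht390 vs Ht156: 7
  Ht390 vs Ht248: 5
  Ht45 vs Ht156: 6
  Ht45 vs Ht248: 6
  Ht156 vs Ht248: 7
The smallest is 2, between Ht245 and Ht248.

2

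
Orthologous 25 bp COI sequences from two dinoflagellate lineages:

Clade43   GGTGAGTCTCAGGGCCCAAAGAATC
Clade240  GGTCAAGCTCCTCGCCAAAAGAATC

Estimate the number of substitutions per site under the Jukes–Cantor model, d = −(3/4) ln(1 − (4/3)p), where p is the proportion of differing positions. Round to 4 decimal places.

0.3505

Mismatches occur at site 4 (G/C), site 6 (G/A), site 7 (T/G), site 11 (A/C), site 12 (G/T), site 13 (G/C), site 17 (C/A).
p = 7/25 = 0.280000.
d = −0.75 · ln(1 − (4/3)·0.280000) = −0.75 · ln(0.626667) = −0.75 · (-0.467340) = 0.3505.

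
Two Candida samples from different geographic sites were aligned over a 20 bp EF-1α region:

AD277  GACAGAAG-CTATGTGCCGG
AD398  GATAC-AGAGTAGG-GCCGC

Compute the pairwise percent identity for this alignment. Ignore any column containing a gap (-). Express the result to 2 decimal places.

Excluding the 3 gap columns leaves 17 comparable sites.
Differing sites — 3:C/T; 5:G/C; 10:C/G; 13:T/G; 20:G/C.
12 of the 17 comparable sites match, so the percent identity is 12/17 × 100 = 70.59%.

70.59%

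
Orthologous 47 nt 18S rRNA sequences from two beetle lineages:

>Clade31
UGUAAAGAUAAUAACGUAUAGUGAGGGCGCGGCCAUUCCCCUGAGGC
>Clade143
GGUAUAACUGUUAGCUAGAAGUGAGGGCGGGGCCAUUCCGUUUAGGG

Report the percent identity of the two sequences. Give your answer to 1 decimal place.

Differing sites — 1:U/G; 5:A/U; 7:G/A; 8:A/C; 10:A/G; 11:A/U; 14:A/G; 16:G/U; 17:U/A; 18:A/G; 19:U/A; 30:C/G; 40:C/G; 41:C/U; 43:G/U; 47:C/G.
31 of the 47 sites match, so the percent identity is 31/47 × 100 = 66.0%.

66.0%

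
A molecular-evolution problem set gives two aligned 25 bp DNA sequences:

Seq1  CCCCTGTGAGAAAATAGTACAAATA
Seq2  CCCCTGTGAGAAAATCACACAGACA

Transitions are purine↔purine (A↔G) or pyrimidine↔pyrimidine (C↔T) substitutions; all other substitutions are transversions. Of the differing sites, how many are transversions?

The sequences differ at positions 16 (A/C, transversion), 17 (G/A, transition), 18 (T/C, transition), 22 (A/G, transition), 24 (T/C, transition).
Of the 5 differences, 4 transitions and 1 transversion, so the answer is 1.

1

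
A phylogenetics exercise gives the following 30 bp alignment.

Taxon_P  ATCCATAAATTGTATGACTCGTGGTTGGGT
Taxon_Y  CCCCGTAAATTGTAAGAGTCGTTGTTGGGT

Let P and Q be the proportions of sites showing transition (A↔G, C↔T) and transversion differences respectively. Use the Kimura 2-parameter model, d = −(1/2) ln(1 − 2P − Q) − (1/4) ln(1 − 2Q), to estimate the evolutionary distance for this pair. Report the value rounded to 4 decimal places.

0.2326

Differing sites — 1:A/C (Tv); 2:T/C (Ti); 5:A/G (Ti); 15:T/A (Tv); 18:C/G (Tv); 23:G/T (Tv).
Of the 6 differences, 2 transitions and 4 transversions over 30 sites: P = 2/30 = 0.066667, Q = 4/30 = 0.133333.
d = −0.5·ln(0.733333) − 0.25·ln(0.733334) = −0.5·(-0.310155) − 0.25·(-0.310154) = 0.2326.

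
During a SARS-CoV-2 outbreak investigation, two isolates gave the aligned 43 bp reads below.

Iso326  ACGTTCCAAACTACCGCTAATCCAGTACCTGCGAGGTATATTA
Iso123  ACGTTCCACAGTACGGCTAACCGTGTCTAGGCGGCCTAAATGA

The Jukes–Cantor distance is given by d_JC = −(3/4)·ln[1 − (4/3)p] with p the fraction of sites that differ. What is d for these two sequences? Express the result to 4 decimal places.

The sequences differ at positions 9 (A/C), 11 (C/G), 15 (C/G), 21 (T/C), 23 (C/G), 24 (A/T), 27 (A/C), 28 (C/T), 29 (C/A), 30 (T/G), 34 (A/G), 35 (G/C), 36 (G/C), 39 (T/A), 42 (T/G).
p = 15/43 = 0.348837.
d = −0.75 · ln(1 − (4/3)·0.348837) = −0.75 · ln(0.534884) = −0.75 · (-0.625705) = 0.4693.

0.4693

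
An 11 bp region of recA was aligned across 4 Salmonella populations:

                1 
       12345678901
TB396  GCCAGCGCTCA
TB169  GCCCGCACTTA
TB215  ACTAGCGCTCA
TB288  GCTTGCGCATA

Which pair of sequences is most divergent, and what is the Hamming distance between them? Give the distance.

Pairwise Hamming distances:
  TB396 vs TB169: 3
  TB396 vs TB215: 2
  TB396 vs TB288: 4
  TB169 vs TB215: 5
  TB169 vs TB288: 4
  TB215 vs TB288: 4
The largest is 5, between TB169 and TB215.

5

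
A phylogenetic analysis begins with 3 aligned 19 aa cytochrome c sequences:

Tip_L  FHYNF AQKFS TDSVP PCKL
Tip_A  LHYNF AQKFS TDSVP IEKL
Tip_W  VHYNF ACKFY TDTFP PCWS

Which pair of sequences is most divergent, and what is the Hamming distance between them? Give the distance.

Pairwise Hamming distances:
  Tip_L vs Tip_A: 3
  Tip_L vs Tip_W: 7
  Tip_A vs Tip_W: 9
The largest is 9, between Tip_A and Tip_W.

9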